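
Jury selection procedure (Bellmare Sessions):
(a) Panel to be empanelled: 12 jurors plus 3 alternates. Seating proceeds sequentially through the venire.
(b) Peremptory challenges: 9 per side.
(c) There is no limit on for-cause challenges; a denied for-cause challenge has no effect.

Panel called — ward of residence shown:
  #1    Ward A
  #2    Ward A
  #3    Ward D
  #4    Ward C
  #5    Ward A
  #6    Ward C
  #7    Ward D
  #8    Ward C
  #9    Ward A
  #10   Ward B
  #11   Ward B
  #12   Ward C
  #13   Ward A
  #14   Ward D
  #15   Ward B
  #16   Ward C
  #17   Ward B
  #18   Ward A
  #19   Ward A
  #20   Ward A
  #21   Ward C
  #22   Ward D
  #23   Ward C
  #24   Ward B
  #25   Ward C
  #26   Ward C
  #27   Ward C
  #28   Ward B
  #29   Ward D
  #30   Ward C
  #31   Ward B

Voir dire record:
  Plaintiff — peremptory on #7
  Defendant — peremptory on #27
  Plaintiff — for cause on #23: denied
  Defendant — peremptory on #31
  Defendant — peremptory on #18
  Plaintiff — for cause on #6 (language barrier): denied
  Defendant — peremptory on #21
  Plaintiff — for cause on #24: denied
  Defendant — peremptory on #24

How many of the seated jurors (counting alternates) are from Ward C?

Removed: #7, #18, #21, #24, #27, #31.
Seated (15 incl. alternates): #1, #2, #3, #4, #5, #6, #8, #9, #10, #11, #12, #13, #14, #15, #16.
Of those, in Ward C: #4, #6, #8, #12, #16 → 5.

5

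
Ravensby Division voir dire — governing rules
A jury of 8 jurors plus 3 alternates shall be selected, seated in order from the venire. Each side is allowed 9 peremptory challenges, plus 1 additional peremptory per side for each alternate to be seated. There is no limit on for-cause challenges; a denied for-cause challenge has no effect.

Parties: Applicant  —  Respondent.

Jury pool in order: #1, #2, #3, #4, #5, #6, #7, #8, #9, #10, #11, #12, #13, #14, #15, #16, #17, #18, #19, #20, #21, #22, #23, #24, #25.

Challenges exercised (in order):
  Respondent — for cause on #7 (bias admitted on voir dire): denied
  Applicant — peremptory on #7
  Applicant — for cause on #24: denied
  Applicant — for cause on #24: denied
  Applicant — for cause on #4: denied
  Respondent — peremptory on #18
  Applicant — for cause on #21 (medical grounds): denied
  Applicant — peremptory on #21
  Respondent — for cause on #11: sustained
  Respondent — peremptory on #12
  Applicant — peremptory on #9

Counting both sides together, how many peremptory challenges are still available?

19

Applicant allotment: 9 base + 1 × 3 alternates = 12. Respondent allotment: 9 base + 1 × 3 alternates = 12.
Applicant peremptories used: #7, #21, #9 — 3 (for-cause on #24, #24, #4, #21 don't count).
Respondent peremptories used: #18, #12 — 2 (for-cause on #7, #11 don't count).
Remaining: (12 − 3) + (12 − 2) = 19.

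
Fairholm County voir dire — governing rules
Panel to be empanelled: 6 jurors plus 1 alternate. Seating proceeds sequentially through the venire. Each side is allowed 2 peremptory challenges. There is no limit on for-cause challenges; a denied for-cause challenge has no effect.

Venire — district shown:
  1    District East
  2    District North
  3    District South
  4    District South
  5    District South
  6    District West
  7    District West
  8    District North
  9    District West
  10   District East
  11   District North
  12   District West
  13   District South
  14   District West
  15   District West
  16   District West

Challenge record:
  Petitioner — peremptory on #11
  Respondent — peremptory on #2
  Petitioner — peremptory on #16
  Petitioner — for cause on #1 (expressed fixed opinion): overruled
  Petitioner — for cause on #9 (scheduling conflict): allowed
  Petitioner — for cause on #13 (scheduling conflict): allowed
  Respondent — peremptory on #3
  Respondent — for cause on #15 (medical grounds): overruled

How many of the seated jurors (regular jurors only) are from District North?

Removed: #2, #3, #9, #11, #13, #16.
Seated jurors 1–6: #1, #4, #5, #6, #7, #8 (alternates #10 not counted).
Of those, in District North: #8 → 1.

1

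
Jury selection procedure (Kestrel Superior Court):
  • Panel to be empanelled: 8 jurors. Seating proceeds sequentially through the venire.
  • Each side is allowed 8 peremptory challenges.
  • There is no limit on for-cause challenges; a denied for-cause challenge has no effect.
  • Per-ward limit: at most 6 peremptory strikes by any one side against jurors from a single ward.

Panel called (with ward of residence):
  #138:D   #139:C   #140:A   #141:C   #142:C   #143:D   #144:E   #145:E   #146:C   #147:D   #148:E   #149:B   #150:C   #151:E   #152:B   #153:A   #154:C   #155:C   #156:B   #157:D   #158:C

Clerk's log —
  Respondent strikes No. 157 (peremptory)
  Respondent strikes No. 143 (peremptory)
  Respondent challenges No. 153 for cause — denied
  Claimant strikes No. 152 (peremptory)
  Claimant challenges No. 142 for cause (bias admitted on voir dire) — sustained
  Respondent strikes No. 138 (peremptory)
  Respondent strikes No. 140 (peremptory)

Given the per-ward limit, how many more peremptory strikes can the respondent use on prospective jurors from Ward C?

4

Respondent peremptories so far: #157, #143, #138, #140 — 4 of 8 used, 4 left overall.
Against Ward C: none yet — per-ward cap 6 leaves 6.
Binding limit: min(4, 6) = 4.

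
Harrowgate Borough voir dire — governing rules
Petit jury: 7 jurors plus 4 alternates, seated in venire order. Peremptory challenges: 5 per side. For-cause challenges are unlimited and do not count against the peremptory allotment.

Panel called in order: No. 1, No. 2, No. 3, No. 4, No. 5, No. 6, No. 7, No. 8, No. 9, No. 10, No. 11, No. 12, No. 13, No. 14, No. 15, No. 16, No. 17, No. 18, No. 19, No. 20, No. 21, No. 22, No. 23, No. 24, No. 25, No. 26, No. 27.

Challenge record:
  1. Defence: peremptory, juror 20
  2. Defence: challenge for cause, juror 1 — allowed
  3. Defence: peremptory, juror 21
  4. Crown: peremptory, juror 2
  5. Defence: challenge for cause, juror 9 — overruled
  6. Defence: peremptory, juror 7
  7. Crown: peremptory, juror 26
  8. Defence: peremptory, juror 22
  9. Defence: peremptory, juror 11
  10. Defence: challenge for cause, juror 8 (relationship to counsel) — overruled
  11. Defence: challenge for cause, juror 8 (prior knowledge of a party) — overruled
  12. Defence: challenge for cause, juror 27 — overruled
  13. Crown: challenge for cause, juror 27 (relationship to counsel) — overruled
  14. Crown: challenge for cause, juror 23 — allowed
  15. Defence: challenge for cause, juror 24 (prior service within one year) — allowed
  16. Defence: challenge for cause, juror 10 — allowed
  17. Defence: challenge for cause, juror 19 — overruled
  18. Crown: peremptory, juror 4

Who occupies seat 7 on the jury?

13

Removed: #1, #2, #4, #7, #10, #11, #20, #21, #22, #23, #24, #26. (#8, #9, #19, #27 stay — for-cause denied.)
Seating in order: seats 1–7 → #3, #5, #6, #8, #9, #12, #13; alternates → #14, #15, #16, #17.
So seat 7 is #13.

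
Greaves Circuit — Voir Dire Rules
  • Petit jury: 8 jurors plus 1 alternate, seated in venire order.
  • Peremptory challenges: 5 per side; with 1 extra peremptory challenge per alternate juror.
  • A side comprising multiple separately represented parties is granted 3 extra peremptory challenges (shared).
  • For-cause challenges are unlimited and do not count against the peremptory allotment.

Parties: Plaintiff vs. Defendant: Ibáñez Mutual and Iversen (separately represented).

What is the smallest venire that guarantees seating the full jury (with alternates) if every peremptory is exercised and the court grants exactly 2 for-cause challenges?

26

Seats to fill: 8 + 1 alternates = 9.
Peremptories — Plaintiff: 5 + 1×1 = 6; Defendant: 5 + 1×1 + 3 = 9; total 15.
For-cause removals: 2.
Minimum venire: 9 + 15 + 2 = 26.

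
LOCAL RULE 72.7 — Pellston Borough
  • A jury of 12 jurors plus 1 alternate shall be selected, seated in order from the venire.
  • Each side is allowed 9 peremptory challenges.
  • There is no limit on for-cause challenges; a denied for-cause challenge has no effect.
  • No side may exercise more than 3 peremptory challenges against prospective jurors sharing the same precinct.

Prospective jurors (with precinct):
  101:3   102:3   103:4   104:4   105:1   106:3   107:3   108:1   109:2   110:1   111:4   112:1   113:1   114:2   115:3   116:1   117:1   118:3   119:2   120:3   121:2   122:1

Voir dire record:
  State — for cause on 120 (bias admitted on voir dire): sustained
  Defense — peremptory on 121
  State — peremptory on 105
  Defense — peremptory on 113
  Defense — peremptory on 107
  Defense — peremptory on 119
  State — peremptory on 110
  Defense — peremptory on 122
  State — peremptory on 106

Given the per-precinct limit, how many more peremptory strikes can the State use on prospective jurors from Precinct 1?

1

State peremptories so far: #105, #110, #106 — 3 of 9 used, 6 left overall.
Against Precinct 1: #105, #110 — 2 used; per-precinct cap 3 leaves 1.
Binding limit: min(6, 1) = 1.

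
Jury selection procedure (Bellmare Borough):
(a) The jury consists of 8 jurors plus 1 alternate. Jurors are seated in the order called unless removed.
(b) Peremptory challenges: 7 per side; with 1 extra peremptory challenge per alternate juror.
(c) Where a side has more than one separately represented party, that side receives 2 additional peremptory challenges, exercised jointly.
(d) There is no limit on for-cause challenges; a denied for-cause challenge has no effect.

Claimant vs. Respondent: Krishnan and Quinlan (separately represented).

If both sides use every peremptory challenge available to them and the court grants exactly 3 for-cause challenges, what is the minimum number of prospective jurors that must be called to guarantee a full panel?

30

Seats to fill: 8 + 1 alternates = 9.
Peremptories — Claimant: 7 + 1×1 = 8; Respondent: 7 + 1×1 + 2 = 10; total 18.
For-cause removals: 3.
Minimum venire: 9 + 18 + 3 = 30.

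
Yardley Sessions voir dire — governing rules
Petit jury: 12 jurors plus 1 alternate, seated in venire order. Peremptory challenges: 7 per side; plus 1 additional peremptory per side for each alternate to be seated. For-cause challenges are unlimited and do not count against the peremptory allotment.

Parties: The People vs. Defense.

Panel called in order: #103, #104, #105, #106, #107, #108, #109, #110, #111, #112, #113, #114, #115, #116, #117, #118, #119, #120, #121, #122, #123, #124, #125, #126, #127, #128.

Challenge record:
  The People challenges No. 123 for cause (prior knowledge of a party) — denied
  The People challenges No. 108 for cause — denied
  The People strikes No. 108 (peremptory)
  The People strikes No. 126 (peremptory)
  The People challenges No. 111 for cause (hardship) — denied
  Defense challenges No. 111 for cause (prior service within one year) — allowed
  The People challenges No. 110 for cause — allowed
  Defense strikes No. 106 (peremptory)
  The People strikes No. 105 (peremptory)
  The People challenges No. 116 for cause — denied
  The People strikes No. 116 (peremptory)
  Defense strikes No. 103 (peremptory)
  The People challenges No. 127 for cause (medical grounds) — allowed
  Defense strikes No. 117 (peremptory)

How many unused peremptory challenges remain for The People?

The People allotment: 7 base + 1 × 1 alternate = 8.
The People peremptories used: #108, #126, #105, #116 — 4 (for-cause on #123, #108, #111, #110, #116, #127 don't count).
Remaining: 8 − 4 = 4.

4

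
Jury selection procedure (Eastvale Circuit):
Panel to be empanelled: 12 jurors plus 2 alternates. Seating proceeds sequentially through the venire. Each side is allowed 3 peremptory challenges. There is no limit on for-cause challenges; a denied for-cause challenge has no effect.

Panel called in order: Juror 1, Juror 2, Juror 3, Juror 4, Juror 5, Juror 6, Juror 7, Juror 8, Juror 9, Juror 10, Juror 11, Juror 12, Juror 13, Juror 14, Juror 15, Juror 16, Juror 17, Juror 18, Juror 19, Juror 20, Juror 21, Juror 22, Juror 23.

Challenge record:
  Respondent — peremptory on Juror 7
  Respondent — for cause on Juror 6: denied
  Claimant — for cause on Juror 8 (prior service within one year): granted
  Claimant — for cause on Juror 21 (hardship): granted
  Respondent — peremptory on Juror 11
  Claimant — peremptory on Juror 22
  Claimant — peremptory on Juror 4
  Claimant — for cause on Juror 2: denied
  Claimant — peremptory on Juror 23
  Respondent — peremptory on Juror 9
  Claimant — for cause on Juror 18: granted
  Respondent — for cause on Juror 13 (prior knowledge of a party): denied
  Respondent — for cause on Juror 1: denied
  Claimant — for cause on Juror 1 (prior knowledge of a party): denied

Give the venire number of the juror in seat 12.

Removed: #4, #7, #8, #9, #11, #18, #21, #22, #23. (#1, #2, #6, #13 stay — for-cause denied.)
Filling seats in venire order through position 12: #1, #2, #3, #5, #6, #10, #12, #13, #14, #15, #16, #17.
So seat 12 is #17.

17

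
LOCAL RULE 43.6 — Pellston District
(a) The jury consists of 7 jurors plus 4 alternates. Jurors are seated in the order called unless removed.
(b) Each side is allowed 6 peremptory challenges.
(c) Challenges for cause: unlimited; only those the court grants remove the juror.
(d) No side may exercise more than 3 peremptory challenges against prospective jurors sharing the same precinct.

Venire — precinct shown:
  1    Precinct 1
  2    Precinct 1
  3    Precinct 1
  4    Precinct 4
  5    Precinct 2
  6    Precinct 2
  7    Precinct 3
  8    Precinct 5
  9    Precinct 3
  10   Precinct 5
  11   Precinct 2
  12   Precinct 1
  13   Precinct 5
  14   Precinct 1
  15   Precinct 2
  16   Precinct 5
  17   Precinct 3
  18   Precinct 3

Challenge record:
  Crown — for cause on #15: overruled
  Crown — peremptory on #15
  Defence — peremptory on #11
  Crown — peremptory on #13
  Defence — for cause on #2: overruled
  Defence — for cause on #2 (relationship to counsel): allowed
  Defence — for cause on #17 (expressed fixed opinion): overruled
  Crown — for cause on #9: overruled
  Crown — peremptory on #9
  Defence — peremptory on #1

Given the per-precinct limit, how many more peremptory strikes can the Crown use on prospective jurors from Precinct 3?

Crown peremptories so far: #15, #13, #9 — 3 of 6 used, 3 left overall.
Against Precinct 3: #9 — 1 used; per-precinct cap 3 leaves 2.
Binding limit: min(3, 2) = 2.

2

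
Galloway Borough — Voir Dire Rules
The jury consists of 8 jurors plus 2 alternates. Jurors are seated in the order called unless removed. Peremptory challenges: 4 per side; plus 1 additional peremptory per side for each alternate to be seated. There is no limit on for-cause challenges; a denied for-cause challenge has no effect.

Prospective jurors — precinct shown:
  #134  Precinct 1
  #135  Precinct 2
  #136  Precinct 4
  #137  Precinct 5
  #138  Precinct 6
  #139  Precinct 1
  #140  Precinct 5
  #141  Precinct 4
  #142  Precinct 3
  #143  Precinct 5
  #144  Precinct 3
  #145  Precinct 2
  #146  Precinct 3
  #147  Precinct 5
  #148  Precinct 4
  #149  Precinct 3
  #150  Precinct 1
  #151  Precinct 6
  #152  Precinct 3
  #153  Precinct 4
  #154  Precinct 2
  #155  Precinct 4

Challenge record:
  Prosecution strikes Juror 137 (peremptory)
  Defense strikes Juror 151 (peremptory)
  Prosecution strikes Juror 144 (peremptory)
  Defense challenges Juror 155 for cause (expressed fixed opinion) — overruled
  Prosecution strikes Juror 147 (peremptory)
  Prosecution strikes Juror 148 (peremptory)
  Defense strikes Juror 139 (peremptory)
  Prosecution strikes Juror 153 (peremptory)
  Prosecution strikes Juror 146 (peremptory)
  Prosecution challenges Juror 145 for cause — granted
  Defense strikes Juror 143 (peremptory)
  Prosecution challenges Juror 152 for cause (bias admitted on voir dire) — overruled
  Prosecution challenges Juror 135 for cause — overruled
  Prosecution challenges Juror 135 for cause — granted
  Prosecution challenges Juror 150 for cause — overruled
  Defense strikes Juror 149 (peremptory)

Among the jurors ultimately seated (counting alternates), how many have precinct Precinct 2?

Removed: #135, #137, #139, #143, #144, #145, #146, #147, #148, #149, #151, #153.
Seated (10 incl. alternates): #134, #136, #138, #140, #141, #142, #150, #152, #154, #155.
Of those, in Precinct 2: #154 → 1.

1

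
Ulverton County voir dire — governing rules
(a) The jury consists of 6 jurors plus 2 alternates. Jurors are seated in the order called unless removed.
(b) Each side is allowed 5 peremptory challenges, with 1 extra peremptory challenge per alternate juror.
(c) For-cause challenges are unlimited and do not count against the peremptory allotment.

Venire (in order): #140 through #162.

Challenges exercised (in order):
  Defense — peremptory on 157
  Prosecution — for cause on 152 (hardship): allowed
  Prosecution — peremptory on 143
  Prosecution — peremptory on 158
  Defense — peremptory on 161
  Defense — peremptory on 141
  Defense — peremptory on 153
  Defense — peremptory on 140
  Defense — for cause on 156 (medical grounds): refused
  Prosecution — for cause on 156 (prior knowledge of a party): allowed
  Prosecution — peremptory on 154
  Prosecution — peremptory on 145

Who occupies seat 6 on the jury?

Removed: #140, #141, #143, #145, #152, #153, #154, #156, #157, #158, #161.
Seating in order: seats 1–6 → #142, #144, #146, #147, #148, #149; alternates → #150, #151.
So seat 6 is #149.

149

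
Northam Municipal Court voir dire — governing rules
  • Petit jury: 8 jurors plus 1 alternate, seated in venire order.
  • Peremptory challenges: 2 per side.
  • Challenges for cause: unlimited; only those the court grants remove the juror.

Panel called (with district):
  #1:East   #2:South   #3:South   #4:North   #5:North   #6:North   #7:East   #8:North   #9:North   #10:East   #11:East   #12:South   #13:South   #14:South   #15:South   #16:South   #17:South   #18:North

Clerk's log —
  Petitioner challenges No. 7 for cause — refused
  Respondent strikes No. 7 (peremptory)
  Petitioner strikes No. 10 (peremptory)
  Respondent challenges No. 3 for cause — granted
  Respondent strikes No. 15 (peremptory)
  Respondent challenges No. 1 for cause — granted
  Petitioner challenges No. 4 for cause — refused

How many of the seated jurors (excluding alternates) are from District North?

Removed: #1, #3, #7, #10, #15.
Seated jurors 1–8: #2, #4, #5, #6, #8, #9, #11, #12 (alternates #13 not counted).
Of those, in District North: #4, #5, #6, #8, #9 → 5.

5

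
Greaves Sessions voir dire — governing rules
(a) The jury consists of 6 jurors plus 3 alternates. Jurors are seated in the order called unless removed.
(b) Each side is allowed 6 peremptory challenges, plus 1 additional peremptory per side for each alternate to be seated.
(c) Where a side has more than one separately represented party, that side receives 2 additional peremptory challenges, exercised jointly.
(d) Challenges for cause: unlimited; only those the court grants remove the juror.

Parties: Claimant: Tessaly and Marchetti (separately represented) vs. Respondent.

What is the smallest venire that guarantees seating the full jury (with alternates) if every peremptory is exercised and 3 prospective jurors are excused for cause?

32

Seats to fill: 6 + 3 alternates = 9.
Peremptories — Claimant: 6 + 1×3 + 2 = 11; Respondent: 6 + 1×3 = 9; total 20.
For-cause removals: 3.
Minimum venire: 9 + 20 + 3 = 32.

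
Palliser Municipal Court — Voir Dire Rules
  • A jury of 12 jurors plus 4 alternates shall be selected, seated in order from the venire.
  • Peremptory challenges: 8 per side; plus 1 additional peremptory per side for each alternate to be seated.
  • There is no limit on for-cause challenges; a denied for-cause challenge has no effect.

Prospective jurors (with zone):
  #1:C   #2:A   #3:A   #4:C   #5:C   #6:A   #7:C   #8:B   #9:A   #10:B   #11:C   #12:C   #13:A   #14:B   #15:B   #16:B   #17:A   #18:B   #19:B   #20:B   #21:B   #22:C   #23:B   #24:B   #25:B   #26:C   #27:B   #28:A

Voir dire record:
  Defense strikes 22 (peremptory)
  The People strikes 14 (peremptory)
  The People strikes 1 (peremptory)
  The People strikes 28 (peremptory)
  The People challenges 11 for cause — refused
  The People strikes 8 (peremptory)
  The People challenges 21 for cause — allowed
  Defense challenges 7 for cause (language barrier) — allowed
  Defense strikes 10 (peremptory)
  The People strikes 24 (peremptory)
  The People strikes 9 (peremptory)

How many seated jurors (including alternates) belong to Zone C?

4

Removed: #1, #7, #8, #9, #10, #14, #21, #22, #24, #28.
Seated (16 incl. alternates): #2, #3, #4, #5, #6, #11, #12, #13, #15, #16, #17, #18, #19, #20, #23, #25.
Of those, in Zone C: #4, #5, #11, #12 → 4.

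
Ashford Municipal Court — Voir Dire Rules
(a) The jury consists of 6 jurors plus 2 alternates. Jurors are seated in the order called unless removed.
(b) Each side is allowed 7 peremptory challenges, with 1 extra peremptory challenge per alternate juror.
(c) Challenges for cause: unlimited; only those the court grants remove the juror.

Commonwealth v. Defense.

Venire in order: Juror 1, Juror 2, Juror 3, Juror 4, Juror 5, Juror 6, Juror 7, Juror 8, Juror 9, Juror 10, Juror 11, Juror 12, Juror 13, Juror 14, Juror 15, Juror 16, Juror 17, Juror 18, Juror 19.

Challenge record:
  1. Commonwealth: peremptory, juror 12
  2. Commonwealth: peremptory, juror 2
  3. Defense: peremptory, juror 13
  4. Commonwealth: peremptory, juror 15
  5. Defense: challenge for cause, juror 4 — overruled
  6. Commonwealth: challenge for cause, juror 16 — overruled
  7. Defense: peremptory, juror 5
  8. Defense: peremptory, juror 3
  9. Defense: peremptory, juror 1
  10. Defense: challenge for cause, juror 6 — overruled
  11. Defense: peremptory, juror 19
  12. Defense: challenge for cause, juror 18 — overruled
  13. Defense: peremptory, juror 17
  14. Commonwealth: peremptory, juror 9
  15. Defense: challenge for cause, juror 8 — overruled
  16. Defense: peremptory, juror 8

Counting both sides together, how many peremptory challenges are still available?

Commonwealth allotment: 7 base + 1 × 2 alternates = 9. Defense allotment: 7 base + 1 × 2 alternates = 9.
Commonwealth peremptories used: #12, #2, #15, #9 — 4 (the for-cause on #16 doesn't count).
Defense peremptories used: #13, #5, #3, #1, #19, #17, #8 — 7 (for-cause on #4, #6, #18, #8 don't count).
Remaining: (9 − 4) + (9 − 7) = 7.

7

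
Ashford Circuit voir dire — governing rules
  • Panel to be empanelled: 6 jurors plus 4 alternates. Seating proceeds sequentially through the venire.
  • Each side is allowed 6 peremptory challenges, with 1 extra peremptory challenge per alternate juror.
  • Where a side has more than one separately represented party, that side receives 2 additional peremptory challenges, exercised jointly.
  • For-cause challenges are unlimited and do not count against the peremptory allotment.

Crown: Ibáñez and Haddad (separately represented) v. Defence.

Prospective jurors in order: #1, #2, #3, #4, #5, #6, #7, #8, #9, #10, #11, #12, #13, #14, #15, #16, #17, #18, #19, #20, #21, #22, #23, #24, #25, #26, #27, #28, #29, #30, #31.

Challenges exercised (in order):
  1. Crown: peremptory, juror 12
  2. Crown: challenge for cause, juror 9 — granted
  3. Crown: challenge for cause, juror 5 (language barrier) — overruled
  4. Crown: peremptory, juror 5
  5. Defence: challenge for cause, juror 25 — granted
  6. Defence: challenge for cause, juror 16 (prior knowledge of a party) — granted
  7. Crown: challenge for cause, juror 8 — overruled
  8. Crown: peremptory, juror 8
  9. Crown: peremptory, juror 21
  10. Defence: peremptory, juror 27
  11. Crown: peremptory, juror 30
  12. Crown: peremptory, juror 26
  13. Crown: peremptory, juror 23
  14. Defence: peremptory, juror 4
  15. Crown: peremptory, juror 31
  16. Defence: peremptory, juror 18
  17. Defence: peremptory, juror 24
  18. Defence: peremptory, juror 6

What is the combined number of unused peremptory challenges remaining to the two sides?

Crown allotment: 6 base + 1 × 4 alternates + 2 multi-party = 12. Defence allotment: 6 base + 1 × 4 alternates = 10.
Crown peremptories used: #12, #5, #8, #21, #30, #26, #23, #31 — 8 (for-cause on #9, #5, #8 don't count).
Defence peremptories used: #27, #4, #18, #24, #6 — 5 (for-cause on #25, #16 don't count).
Remaining: (12 − 8) + (10 − 5) = 9.

9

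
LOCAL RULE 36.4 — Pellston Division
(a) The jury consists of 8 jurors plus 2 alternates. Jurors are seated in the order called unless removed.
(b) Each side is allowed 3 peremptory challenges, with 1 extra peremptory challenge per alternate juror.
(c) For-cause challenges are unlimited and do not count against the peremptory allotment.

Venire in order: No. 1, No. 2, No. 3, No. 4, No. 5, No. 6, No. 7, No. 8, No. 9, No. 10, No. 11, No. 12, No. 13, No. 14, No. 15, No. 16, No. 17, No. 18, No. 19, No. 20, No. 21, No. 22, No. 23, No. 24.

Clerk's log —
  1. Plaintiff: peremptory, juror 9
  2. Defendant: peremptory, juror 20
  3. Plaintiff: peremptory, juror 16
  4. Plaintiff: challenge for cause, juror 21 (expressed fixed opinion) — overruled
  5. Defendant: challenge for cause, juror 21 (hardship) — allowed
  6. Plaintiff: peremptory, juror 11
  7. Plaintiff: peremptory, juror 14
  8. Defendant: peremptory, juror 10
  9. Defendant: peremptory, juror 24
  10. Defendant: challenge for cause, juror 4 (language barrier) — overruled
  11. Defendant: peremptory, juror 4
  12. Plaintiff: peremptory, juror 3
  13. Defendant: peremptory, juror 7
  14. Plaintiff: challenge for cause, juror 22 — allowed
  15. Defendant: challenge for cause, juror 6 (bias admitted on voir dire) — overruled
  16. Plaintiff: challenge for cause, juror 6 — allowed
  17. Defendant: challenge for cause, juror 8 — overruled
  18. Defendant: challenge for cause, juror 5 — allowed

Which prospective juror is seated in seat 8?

18

Removed: #3, #4, #5, #6, #7, #9, #10, #11, #14, #16, #20, #21, #22, #24. (#8 stays — for-cause denied.)
Filling seats in venire order through position 8: #1, #2, #8, #12, #13, #15, #17, #18.
So seat 8 is #18.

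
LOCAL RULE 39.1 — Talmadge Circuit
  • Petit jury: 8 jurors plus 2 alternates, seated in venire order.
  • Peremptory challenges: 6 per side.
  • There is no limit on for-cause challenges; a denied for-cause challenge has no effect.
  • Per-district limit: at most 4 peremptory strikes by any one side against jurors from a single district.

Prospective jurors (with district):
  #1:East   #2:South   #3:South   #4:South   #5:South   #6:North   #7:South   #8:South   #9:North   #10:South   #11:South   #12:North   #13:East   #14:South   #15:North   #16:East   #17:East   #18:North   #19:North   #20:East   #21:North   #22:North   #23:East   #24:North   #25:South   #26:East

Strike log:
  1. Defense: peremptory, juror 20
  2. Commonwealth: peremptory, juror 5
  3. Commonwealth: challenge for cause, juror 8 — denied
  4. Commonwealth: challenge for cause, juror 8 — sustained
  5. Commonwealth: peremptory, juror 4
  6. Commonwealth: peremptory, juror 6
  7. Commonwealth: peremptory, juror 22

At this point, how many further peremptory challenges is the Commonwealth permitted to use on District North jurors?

2

Commonwealth peremptories so far: #5, #4, #6, #22 — 4 of 6 used, 2 left overall.
Against District North: #6, #22 — 2 used; per-district cap 4 leaves 2.
Binding limit: min(2, 2) = 2.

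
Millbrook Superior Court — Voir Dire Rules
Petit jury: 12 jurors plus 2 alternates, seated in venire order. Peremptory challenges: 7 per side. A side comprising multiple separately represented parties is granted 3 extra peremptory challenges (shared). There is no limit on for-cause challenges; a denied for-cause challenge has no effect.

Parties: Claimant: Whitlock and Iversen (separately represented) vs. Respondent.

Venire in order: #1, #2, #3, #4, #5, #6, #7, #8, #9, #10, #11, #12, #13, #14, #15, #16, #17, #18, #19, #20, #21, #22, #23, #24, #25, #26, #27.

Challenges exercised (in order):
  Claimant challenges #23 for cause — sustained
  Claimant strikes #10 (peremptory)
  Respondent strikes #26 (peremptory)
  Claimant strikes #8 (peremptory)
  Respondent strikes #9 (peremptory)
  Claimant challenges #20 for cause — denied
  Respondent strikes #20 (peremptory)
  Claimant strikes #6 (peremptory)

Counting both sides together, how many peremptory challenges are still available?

11

Claimant allotment: 7 base + 3 multi-party = 10. Respondent allotment: 7.
Claimant peremptories used: #10, #8, #6 — 3 (for-cause on #23, #20 don't count).
Respondent peremptories used: #26, #9, #20 — 3.
Remaining: (10 − 3) + (7 − 3) = 11.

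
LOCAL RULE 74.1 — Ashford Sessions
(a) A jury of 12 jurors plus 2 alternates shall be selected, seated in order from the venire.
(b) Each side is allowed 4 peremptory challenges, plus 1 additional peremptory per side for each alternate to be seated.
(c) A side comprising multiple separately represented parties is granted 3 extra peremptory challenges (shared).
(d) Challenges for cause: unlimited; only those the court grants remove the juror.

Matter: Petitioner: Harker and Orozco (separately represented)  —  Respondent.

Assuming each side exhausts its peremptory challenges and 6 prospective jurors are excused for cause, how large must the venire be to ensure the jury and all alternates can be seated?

Seats to fill: 12 + 2 alternates = 14.
Peremptories — Petitioner: 4 + 1×2 + 3 = 9; Respondent: 4 + 1×2 = 6; total 15.
For-cause removals: 6.
Minimum venire: 14 + 15 + 6 = 35.

35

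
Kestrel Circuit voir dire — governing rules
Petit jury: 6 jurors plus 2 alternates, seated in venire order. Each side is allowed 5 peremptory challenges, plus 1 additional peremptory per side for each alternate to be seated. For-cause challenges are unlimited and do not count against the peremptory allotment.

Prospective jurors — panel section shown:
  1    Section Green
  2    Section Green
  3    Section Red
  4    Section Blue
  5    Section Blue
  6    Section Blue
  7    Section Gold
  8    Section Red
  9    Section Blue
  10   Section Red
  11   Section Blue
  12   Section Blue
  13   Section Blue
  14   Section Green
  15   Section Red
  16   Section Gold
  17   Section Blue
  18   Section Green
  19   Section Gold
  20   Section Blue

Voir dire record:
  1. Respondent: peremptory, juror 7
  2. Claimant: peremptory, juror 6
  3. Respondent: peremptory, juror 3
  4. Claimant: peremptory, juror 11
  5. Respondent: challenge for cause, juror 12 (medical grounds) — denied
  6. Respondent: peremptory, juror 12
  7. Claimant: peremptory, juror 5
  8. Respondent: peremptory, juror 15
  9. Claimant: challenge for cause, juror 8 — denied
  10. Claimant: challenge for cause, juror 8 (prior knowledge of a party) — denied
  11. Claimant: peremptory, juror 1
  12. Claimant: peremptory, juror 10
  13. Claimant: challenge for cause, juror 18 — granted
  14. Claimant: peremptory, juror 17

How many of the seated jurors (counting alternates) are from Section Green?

Removed: #1, #3, #5, #6, #7, #10, #11, #12, #15, #17, #18.
Seated (8 incl. alternates): #2, #4, #8, #9, #13, #14, #16, #19.
Of those, in Section Green: #2, #14 → 2.

2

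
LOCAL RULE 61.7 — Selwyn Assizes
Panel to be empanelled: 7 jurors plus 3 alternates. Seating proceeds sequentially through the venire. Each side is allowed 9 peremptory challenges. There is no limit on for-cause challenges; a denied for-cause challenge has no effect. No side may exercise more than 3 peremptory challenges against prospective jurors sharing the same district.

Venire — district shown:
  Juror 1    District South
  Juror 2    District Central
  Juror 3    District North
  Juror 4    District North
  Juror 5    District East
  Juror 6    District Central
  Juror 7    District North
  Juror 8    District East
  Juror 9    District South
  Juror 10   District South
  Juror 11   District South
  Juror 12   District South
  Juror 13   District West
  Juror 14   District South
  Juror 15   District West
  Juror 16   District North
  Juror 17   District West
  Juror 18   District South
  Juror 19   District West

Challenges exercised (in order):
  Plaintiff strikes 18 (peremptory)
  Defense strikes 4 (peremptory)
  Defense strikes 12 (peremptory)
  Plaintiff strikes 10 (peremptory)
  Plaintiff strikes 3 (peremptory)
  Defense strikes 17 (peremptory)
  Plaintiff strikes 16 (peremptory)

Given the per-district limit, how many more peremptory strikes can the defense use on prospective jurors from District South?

2

Defense peremptories so far: #4, #12, #17 — 3 of 9 used, 6 left overall.
Against District South: #12 — 1 used; per-district cap 3 leaves 2.
Binding limit: min(6, 2) = 2.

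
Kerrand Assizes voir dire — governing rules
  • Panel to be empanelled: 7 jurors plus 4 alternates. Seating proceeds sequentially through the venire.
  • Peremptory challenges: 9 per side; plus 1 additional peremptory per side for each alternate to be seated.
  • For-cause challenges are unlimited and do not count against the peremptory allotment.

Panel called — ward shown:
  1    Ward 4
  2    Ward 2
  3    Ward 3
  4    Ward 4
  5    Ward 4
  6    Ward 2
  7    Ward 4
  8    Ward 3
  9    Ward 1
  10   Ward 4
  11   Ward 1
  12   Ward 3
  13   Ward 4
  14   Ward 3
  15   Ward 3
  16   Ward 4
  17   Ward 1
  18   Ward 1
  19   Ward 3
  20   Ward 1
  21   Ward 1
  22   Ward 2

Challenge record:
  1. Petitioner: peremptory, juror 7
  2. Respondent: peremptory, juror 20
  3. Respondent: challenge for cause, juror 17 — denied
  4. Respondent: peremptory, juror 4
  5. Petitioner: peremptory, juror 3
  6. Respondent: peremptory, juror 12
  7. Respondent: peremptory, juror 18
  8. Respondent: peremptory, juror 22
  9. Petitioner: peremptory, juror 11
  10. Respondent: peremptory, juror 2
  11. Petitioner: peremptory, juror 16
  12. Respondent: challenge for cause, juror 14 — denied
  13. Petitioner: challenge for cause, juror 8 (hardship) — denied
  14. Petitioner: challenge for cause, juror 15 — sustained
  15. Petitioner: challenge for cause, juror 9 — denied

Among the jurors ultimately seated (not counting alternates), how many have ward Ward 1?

Removed: #2, #3, #4, #7, #11, #12, #15, #16, #18, #20, #22.
Seated jurors 1–7: #1, #5, #6, #8, #9, #10, #13 (alternates #14, #17, #19, #21 not counted).
Of those, in Ward 1: #9 → 1.

1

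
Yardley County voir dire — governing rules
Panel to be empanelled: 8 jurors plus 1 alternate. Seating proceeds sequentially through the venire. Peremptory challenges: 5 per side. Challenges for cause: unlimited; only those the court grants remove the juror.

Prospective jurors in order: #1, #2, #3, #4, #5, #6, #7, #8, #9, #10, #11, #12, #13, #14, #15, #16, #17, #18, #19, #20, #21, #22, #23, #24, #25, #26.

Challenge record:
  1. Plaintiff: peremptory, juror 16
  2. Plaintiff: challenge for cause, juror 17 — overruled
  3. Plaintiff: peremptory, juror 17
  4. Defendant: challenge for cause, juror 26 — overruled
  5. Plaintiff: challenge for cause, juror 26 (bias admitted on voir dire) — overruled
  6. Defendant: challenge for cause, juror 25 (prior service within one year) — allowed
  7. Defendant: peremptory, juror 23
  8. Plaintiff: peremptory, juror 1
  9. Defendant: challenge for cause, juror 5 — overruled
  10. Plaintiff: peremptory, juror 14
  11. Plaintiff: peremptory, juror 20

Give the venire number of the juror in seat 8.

Removed: #1, #14, #16, #17, #20, #23, #25. (#5, #26 stay — for-cause denied.)
Filling seats in venire order through position 8: #2, #3, #4, #5, #6, #7, #8, #9.
So seat 8 is #9.

9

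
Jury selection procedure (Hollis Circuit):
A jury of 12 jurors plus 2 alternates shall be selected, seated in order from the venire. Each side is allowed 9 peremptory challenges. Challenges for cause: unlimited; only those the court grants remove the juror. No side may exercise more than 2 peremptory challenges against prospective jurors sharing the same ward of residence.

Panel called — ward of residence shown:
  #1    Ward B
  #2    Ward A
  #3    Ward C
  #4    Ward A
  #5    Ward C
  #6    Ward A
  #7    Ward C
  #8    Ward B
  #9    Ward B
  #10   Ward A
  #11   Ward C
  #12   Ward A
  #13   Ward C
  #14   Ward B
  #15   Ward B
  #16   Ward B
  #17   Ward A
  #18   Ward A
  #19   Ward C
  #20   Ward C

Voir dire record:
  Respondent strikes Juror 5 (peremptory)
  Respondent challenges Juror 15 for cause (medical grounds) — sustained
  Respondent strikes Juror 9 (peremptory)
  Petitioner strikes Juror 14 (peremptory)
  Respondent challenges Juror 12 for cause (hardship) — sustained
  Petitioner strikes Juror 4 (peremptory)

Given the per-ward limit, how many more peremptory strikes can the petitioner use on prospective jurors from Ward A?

1

Petitioner peremptories so far: #14, #4 — 2 of 9 used, 7 left overall.
Against Ward A: #4 — 1 used; per-ward cap 2 leaves 1.
Binding limit: min(7, 1) = 1.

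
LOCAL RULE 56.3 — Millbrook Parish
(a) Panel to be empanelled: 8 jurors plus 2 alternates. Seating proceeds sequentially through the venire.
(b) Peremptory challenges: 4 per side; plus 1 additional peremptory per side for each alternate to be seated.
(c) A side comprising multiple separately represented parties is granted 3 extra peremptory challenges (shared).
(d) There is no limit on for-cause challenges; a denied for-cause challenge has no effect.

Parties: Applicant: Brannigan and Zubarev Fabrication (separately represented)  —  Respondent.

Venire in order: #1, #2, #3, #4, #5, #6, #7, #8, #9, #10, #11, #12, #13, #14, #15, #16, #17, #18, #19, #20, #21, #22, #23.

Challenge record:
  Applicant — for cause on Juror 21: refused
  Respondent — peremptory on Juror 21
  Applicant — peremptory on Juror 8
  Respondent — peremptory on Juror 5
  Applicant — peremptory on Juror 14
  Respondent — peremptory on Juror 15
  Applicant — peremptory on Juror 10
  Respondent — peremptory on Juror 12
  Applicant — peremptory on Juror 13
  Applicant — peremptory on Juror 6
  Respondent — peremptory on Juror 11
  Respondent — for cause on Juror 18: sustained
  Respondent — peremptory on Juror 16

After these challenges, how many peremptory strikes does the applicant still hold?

4

Applicant allotment: 4 base + 1 × 2 alternates + 3 multi-party = 9.
Applicant peremptories used: #8, #14, #10, #13, #6 — 5 (the for-cause on #21 doesn't count).
Remaining: 9 − 5 = 4.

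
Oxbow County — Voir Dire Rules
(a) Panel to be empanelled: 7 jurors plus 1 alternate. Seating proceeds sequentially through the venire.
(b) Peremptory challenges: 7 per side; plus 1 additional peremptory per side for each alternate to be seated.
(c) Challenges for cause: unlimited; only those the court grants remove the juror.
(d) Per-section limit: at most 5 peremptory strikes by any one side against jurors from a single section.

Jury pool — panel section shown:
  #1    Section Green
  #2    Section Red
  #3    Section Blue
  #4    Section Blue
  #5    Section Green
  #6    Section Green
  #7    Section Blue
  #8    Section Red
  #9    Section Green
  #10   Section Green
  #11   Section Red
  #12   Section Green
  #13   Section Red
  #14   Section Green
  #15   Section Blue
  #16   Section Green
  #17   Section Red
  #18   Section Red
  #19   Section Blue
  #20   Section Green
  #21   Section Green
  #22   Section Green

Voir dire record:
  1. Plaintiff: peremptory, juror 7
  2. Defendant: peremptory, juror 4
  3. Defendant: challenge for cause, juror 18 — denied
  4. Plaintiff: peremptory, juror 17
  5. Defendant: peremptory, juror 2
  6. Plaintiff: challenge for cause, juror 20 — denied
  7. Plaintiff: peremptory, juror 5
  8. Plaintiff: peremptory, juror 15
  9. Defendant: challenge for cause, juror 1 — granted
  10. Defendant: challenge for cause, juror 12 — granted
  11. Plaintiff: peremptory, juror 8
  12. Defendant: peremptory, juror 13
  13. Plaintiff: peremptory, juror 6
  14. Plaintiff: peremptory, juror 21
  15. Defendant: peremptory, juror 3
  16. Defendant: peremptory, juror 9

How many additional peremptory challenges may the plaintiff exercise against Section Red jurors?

Plaintiff peremptories so far: #7, #17, #5, #15, #8, #6, #21 — 7 of 8 used, 1 left overall.
Against Section Red: #17, #8 — 2 used; per-section cap 5 leaves 3.
Binding limit: min(1, 3) = 1.

1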